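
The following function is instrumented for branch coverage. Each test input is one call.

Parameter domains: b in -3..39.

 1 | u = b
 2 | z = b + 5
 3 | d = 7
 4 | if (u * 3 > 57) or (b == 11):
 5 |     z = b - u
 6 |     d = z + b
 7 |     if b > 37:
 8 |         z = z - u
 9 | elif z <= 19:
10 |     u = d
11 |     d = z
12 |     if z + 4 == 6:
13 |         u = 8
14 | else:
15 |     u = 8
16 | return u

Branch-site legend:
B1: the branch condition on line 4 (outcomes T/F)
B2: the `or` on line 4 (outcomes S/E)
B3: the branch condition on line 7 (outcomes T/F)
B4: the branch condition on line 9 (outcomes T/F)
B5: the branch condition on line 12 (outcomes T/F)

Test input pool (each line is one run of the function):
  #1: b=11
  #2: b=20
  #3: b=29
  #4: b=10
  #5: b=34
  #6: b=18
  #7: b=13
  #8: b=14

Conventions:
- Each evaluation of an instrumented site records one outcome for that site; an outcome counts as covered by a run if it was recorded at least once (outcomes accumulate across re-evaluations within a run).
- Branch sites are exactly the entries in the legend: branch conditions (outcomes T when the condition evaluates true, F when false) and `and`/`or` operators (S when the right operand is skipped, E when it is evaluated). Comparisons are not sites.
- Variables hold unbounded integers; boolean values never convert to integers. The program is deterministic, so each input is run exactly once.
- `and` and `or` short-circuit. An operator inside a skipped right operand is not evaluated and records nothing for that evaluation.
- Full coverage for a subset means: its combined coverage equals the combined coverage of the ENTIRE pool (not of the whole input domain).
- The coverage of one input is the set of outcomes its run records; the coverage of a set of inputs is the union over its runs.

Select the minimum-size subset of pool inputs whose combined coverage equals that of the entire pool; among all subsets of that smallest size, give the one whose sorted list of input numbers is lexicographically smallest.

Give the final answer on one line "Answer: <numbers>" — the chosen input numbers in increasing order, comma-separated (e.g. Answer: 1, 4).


run #1 (b=11) runs B2->E, B1->T, B3->F; records B1=T, B2=E, B3=F
run #2 (b=20) runs B2->S, B1->T, B3->F; records B1=T, B2=S, B3=F
run #3 (b=29) runs B2->S, B1->T, B3->F; records B1=T, B2=S, B3=F
run #4 (b=10) runs B2->E, B1->F, B4->T, B5->F; records B1=F, B2=E, B4=T, B5=F
run #5 (b=34) runs B2->S, B1->T, B3->F; records B1=T, B2=S, B3=F
run #6 (b=18) runs B2->E, B1->F, B4->F; records B1=F, B2=E, B4=F
run #7 (b=13) runs B2->E, B1->F, B4->T, B5->F; records B1=F, B2=E, B4=T, B5=F
run #8 (b=14) runs B2->E, B1->F, B4->T, B5->F; records B1=F, B2=E, B4=T, B5=F
together the pool reaches 8 outcomes: B1=T, B1=F, B2=S, B2=E, B3=F, B4=T, B4=F, B5=F
checked all size-1 subsets: none covers 8 outcomes (max 4/8)
checked all size-2 subsets: none covers 8 outcomes (max 7/8)
at size 3, {2, 4, 6} reaches all 8 outcomes; every lexicographically earlier size-3 subset fails
Answer: 2, 4, 6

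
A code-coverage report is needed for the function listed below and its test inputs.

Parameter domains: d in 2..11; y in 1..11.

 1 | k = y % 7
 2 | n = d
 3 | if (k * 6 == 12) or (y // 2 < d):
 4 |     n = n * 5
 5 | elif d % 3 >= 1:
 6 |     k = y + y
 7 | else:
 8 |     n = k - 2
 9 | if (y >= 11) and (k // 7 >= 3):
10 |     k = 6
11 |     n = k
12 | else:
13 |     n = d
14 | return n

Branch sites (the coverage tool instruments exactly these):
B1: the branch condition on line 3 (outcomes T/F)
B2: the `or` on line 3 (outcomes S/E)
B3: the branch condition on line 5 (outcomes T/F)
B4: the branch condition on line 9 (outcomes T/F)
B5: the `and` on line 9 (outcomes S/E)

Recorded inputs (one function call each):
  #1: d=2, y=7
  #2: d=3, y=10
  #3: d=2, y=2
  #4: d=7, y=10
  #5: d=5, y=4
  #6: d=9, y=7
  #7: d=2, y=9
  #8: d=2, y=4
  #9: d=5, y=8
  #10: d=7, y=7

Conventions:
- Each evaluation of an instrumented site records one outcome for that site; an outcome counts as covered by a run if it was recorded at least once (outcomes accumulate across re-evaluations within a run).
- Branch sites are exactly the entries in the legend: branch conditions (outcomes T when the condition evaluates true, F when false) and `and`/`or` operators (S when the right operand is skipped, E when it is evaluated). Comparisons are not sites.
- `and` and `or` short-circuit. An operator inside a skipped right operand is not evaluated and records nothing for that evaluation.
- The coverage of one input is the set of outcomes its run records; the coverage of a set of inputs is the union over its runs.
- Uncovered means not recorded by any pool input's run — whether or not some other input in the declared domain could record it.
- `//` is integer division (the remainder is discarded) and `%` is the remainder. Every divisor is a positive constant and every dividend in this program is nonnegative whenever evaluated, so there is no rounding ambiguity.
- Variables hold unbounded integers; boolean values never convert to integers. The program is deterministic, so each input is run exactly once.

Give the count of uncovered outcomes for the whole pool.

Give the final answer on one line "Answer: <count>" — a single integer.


run #1 (d=2, y=7) runs B2->E, B1->F, B3->T, B5->S, B4->F; records B1=F, B2=E, B3=T, B4=F, B5=S
run #2 (d=3, y=10) runs B2->E, B1->F, B3->F, B5->S, B4->F; records B1=F, B2=E, B3=F, B4=F, B5=S
run #3 (d=2, y=2) runs B2->S, B1->T, B5->S, B4->F; records B1=T, B2=S, B4=F, B5=S
run #4 (d=7, y=10) runs B2->E, B1->T, B5->S, B4->F; records B1=T, B2=E, B4=F, B5=S
run #5 (d=5, y=4) runs B2->E, B1->T, B5->S, B4->F; records B1=T, B2=E, B4=F, B5=S
run #6 (d=9, y=7) runs B2->E, B1->T, B5->S, B4->F; records B1=T, B2=E, B4=F, B5=S
run #7 (d=2, y=9) runs B2->S, B1->T, B5->S, B4->F; records B1=T, B2=S, B4=F, B5=S
run #8 (d=2, y=4) runs B2->E, B1->F, B3->T, B5->S, B4->F; records B1=F, B2=E, B3=T, B4=F, B5=S
run #9 (d=5, y=8) runs B2->E, B1->T, B5->S, B4->F; records B1=T, B2=E, B4=F, B5=S
run #10 (d=7, y=7) runs B2->E, B1->T, B5->S, B4->F; records B1=T, B2=E, B4=F, B5=S
union over the pool: B1=T, B1=F, B2=S, B2=E, B3=T, B3=F, B4=F, B5=S
uncovered (2 of 10): B4=T, B5=E
Answer: 2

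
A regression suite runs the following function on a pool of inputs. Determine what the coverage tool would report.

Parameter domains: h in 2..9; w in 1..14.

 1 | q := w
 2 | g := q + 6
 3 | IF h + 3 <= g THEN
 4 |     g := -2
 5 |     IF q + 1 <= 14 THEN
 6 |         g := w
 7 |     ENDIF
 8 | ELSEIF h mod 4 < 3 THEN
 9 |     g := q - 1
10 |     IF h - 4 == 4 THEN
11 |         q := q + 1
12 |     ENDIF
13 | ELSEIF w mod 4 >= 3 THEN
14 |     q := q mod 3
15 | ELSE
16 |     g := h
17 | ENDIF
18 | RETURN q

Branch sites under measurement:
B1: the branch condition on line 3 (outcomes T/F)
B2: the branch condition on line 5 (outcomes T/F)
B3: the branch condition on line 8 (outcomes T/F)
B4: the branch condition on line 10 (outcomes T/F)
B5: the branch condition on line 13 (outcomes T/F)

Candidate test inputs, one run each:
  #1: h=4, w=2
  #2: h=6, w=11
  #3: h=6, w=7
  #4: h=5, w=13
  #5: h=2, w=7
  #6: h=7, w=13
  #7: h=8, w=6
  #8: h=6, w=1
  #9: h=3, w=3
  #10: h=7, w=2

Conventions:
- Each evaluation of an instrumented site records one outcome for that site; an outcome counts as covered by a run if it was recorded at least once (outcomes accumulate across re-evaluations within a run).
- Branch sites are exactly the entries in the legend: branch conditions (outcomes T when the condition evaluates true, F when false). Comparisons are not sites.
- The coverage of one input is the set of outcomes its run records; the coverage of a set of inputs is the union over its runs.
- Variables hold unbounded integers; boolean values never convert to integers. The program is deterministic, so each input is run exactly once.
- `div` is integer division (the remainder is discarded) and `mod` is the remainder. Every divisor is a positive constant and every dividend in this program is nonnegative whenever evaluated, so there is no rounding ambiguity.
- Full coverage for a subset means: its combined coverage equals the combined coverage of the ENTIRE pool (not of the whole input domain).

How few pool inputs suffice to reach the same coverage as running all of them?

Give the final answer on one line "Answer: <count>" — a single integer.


#1 (h=4, w=2) -> B1->T, B2->T; covered: B1=T, B2=T
#2 (h=6, w=11) -> B1->T, B2->T; covered: B1=T, B2=T
#3 (h=6, w=7) -> B1->T, B2->T; covered: B1=T, B2=T
#4 (h=5, w=13) -> B1->T, B2->T; covered: B1=T, B2=T
#5 (h=2, w=7) -> B1->T, B2->T; covered: B1=T, B2=T
#6 (h=7, w=13) -> B1->T, B2->T; covered: B1=T, B2=T
#7 (h=8, w=6) -> B1->T, B2->T; covered: B1=T, B2=T
#8 (h=6, w=1) -> B1->F, B3->T, B4->F; covered: B1=F, B3=T, B4=F
#9 (h=3, w=3) -> B1->T, B2->T; covered: B1=T, B2=T
#10 (h=7, w=2) -> B1->F, B3->F, B5->F; covered: B1=F, B3=F, B5=F
union over all inputs: B1=T, B1=F, B2=T, B3=T, B3=F, B4=F, B5=F (7 outcomes)
size 1 is not enough: best union over all size-1 subsets is 3/7
size 2 is not enough: best union over all size-2 subsets is 5/7
size 3: inputs {1, 8, 10} cover all 7 outcomes, and no lexicographically smaller subset of this size does
Answer: 3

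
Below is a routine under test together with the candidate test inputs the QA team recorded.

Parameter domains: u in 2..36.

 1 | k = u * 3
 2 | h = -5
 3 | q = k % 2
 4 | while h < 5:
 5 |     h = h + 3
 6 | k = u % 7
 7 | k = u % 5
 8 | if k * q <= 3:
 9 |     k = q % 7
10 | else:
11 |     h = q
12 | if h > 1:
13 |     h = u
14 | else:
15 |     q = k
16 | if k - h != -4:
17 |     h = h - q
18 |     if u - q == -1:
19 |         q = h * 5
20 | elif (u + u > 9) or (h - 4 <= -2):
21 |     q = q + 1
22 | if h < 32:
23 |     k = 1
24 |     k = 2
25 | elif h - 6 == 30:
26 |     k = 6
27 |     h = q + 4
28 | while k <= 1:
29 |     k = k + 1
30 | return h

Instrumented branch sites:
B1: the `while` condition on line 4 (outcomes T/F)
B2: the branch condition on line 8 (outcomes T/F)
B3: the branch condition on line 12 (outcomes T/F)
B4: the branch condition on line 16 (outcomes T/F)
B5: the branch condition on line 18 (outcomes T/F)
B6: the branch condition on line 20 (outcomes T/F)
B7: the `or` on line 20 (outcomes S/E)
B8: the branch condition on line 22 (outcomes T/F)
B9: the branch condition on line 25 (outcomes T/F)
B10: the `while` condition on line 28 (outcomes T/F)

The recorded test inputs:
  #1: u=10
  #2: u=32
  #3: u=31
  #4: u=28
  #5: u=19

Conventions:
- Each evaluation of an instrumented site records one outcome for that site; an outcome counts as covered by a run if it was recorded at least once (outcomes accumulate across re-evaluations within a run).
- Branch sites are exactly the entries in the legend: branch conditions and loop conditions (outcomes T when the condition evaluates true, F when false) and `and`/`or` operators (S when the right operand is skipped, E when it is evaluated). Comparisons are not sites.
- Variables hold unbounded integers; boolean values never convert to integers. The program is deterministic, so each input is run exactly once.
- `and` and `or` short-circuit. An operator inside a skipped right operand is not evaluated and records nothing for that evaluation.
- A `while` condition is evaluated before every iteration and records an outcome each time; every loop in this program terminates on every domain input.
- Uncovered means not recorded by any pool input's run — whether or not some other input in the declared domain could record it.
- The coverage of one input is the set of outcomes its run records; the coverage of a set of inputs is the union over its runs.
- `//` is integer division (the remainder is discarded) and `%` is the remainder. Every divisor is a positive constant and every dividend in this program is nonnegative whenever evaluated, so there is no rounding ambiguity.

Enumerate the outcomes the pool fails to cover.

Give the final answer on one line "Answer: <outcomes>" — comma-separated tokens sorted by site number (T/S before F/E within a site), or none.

input #1, u=10: events B1->T, B1->T, B1->T, B1->T, B1->F, B2->T, B3->T, B4->T, B5->F, B8->T, B10->F; outcomes B1=T, B1=F, B2=T, B3=T, B4=T, B5=F, B8=T, B10=F
input #2, u=32: events B1->T, B1->T, B1->T, B1->T, B1->F, B2->T, B3->T, B4->T, B5->F, B8->F, B9->F, B10->T, B10->T, B10->F; outcomes B1=T, B1=F, B2=T, B3=T, B4=T, B5=F, B8=F, B9=F, B10=T, B10=F
input #3, u=31: events B1->T, B1->T, B1->T, B1->T, B1->F, B2->T, B3->T, B4->T, B5->F, B8->T, B10->F; outcomes B1=T, B1=F, B2=T, B3=T, B4=T, B5=F, B8=T, B10=F
input #4, u=28: events B1->T, B1->T, B1->T, B1->T, B1->F, B2->T, B3->T, B4->T, B5->F, B8->T, B10->F; outcomes B1=T, B1=F, B2=T, B3=T, B4=T, B5=F, B8=T, B10=F
input #5, u=19: events B1->T, B1->T, B1->T, B1->T, B1->F, B2->F, B3->F, B4->T, B5->F, B8->T, B10->F; outcomes B1=T, B1=F, B2=F, B3=F, B4=T, B5=F, B8=T, B10=F
union over the pool: B1=T, B1=F, B2=T, B2=F, B3=T, B3=F, B4=T, B5=F, B8=T, B8=F, B9=F, B10=T, B10=F
uncovered (7 of 20): B4=F, B5=T, B6=T, B6=F, B7=S, B7=E, B9=T

Answer: B4=F, B5=T, B6=T, B6=F, B7=S, B7=E, B9=T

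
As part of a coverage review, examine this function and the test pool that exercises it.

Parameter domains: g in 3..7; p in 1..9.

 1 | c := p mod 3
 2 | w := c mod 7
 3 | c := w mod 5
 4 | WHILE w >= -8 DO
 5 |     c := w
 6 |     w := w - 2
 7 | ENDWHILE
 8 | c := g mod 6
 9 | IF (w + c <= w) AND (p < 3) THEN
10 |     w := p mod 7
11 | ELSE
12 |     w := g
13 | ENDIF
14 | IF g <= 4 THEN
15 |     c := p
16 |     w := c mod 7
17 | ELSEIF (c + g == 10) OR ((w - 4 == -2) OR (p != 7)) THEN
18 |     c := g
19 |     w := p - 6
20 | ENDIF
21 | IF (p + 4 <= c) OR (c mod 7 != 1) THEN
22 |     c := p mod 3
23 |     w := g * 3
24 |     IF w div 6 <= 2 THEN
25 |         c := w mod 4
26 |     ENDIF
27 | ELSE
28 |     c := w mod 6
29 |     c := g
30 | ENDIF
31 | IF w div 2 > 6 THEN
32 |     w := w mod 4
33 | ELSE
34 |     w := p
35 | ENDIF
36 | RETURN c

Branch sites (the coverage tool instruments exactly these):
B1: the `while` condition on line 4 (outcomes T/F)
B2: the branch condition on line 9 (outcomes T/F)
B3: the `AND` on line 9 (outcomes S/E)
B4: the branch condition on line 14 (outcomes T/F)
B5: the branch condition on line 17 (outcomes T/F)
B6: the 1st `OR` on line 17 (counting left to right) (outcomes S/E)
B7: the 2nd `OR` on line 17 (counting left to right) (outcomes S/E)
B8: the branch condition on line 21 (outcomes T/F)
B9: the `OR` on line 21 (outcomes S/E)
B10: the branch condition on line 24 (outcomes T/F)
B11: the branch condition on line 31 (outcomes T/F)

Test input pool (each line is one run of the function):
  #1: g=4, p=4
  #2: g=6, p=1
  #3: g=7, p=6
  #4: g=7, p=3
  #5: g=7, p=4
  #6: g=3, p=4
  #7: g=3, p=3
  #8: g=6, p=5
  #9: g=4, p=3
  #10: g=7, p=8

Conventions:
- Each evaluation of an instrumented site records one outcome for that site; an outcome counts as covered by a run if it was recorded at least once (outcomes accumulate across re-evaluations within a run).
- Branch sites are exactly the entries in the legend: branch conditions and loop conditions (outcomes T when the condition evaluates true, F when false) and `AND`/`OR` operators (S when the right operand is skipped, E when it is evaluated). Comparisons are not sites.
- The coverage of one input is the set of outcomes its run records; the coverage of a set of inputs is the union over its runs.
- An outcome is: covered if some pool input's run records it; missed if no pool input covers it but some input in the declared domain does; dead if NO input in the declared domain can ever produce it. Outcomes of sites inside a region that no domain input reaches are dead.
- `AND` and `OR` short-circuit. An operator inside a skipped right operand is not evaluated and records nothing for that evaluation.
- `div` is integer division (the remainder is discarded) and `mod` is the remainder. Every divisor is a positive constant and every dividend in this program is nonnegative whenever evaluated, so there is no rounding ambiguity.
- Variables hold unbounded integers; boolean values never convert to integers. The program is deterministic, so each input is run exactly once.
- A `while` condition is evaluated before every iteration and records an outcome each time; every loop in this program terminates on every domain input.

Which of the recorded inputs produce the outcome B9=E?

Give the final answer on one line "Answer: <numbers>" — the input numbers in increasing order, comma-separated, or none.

input #1 (g=4, p=4): hits B9=E
input #2 (g=6, p=1): never hits B9=E
input #3 (g=7, p=6): hits B9=E
input #4 (g=7, p=3): never hits B9=E
input #5 (g=7, p=4): hits B9=E
input #6 (g=3, p=4): hits B9=E
input #7 (g=3, p=3): hits B9=E
input #8 (g=6, p=5): hits B9=E
input #9 (g=4, p=3): hits B9=E
input #10 (g=7, p=8): hits B9=E

Answer: 1, 3, 5, 6, 7, 8, 9, 10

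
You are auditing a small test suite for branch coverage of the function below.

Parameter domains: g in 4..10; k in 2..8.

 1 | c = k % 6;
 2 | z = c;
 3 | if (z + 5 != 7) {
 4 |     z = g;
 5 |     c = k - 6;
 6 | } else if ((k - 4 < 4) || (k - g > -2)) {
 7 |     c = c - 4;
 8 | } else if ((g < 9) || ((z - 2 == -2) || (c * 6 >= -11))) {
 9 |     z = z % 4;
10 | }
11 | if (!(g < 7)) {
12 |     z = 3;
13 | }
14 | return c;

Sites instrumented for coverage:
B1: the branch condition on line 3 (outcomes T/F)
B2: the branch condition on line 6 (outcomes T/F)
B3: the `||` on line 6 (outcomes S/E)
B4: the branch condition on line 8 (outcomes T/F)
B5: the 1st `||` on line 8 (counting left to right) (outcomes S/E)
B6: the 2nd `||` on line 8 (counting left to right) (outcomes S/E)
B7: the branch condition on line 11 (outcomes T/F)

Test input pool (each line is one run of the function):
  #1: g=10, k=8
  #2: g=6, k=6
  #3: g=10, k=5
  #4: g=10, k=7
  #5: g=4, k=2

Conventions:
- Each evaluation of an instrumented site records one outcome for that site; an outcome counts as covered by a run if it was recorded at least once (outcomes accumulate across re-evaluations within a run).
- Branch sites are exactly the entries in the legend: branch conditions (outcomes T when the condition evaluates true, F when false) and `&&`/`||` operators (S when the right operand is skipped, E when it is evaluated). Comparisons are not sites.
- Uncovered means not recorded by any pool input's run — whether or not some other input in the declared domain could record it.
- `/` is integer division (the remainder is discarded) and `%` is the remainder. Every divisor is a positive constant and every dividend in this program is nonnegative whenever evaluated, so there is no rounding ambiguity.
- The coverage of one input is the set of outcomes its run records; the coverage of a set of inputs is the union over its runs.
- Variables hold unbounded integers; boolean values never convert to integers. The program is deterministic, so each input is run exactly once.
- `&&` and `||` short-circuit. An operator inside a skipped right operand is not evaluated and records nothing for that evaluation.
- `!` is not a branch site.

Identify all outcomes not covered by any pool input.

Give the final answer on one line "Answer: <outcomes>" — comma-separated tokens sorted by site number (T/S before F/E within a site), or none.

input #1, g=10, k=8: outcomes B1=F, B2=F, B3=E, B4=T, B5=E, B6=E, B7=T
input #2, g=6, k=6: outcomes B1=T, B7=F
input #3, g=10, k=5: outcomes B1=T, B7=T
input #4, g=10, k=7: outcomes B1=T, B7=T
input #5, g=4, k=2: outcomes B1=F, B2=T, B3=S, B7=F
union over the pool: B1=T, B1=F, B2=T, B2=F, B3=S, B3=E, B4=T, B5=E, B6=E, B7=T, B7=F
uncovered (3 of 14): B4=F, B5=S, B6=S

Answer: B4=F, B5=S, B6=S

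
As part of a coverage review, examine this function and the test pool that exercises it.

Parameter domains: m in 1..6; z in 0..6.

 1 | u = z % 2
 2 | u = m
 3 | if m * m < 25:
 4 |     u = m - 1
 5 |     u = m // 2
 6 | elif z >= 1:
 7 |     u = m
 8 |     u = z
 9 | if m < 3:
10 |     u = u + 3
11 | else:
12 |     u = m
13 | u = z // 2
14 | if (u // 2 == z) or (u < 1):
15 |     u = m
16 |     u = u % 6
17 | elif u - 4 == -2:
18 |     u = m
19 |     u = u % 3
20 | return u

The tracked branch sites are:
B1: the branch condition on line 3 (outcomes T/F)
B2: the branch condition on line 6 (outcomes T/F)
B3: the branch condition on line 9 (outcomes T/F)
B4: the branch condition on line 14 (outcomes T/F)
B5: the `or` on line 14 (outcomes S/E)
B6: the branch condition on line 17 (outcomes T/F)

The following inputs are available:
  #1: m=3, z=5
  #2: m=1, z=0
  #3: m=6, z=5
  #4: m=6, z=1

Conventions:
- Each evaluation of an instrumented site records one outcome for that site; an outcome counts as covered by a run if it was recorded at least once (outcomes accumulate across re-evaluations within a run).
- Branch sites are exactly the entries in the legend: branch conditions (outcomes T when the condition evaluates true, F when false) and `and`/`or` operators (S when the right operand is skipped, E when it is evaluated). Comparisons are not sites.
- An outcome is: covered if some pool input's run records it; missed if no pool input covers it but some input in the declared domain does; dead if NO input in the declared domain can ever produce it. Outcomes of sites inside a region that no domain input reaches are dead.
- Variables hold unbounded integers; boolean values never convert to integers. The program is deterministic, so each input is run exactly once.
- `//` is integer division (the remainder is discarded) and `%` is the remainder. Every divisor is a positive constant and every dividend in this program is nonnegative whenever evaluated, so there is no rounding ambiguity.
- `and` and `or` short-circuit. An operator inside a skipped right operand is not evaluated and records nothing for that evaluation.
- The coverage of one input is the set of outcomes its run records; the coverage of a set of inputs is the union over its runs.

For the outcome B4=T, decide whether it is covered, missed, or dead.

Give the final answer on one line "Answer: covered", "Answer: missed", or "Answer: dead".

B4=T is recorded by pool input(s) 2, 4 -> covered

Answer: covered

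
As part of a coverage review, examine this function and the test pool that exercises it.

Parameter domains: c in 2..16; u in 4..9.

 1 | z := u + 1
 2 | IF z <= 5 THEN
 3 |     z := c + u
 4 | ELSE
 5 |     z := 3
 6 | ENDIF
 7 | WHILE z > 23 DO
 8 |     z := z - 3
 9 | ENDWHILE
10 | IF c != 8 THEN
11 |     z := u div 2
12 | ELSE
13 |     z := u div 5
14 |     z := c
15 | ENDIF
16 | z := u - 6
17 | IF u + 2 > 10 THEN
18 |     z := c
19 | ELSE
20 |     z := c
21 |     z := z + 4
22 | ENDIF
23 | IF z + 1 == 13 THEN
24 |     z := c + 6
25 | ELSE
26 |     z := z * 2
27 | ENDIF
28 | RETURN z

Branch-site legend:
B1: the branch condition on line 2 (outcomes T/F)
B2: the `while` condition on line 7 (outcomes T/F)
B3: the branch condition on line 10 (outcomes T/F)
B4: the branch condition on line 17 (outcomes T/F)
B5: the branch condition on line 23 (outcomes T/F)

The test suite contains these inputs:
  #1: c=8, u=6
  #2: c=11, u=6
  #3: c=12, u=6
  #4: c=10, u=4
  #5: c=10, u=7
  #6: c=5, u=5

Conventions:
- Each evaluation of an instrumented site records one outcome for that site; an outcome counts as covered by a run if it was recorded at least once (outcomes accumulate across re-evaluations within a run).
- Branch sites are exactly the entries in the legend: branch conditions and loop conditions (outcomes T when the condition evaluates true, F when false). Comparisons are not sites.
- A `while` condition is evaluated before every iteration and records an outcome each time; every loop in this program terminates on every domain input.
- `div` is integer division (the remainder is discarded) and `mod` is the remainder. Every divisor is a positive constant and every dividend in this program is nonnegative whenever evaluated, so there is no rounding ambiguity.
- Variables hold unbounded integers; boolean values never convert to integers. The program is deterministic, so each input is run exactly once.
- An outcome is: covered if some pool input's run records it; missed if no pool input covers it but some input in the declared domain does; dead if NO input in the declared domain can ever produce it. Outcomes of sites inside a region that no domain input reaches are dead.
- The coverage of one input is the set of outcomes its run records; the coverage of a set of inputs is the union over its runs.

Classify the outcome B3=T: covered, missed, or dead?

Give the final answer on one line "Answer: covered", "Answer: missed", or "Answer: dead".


B3=T is recorded by pool input(s) 2, 3, 4, 5, 6 -> covered
Answer: covered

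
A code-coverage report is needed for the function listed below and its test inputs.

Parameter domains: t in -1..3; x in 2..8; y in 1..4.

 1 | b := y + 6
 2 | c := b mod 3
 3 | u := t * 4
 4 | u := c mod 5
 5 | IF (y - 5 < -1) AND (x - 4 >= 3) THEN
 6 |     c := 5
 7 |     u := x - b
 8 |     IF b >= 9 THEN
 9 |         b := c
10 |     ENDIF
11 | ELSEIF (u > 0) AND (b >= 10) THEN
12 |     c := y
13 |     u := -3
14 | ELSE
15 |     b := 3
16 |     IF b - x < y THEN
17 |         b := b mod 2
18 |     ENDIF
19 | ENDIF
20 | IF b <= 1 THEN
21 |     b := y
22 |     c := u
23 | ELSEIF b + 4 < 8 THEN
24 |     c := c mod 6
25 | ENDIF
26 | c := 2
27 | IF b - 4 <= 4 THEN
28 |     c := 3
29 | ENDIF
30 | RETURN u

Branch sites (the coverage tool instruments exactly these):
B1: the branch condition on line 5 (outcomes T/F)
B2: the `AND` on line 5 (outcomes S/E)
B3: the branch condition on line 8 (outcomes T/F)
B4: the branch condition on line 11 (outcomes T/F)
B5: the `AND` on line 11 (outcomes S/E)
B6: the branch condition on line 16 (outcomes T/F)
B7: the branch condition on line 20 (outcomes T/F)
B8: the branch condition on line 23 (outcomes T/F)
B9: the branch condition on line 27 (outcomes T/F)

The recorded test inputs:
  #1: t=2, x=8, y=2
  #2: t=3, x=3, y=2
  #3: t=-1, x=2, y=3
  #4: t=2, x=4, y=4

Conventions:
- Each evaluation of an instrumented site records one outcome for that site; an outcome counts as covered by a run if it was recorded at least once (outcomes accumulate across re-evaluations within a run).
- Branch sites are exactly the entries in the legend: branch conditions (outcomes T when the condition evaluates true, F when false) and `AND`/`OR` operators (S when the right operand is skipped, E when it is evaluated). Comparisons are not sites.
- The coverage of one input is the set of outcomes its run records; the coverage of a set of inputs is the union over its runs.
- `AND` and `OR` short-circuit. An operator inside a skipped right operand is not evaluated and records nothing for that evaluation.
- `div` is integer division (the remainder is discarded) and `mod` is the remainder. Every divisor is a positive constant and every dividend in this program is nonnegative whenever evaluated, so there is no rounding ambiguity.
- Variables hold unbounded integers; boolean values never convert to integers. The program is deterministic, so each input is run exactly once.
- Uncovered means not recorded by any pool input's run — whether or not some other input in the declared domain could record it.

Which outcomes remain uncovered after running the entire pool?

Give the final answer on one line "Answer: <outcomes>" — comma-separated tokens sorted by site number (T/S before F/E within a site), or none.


test 1 (t=2, x=8, y=2) hits B1=T, B2=E, B3=F, B7=F, B8=F, B9=T
test 2 (t=3, x=3, y=2) hits B1=F, B2=E, B4=F, B5=E, B6=T, B7=T, B9=T
test 3 (t=-1, x=2, y=3) hits B1=F, B2=E, B4=F, B5=S, B6=T, B7=T, B9=T
test 4 (t=2, x=4, y=4) hits B1=F, B2=S, B4=T, B5=E, B7=F, B8=F, B9=F
union over the pool: B1=T, B1=F, B2=S, B2=E, B3=F, B4=T, B4=F, B5=S, B5=E, B6=T, B7=T, B7=F, B8=F, B9=T, B9=F
uncovered (3 of 18): B3=T, B6=F, B8=T
Answer: B3=T, B6=F, B8=T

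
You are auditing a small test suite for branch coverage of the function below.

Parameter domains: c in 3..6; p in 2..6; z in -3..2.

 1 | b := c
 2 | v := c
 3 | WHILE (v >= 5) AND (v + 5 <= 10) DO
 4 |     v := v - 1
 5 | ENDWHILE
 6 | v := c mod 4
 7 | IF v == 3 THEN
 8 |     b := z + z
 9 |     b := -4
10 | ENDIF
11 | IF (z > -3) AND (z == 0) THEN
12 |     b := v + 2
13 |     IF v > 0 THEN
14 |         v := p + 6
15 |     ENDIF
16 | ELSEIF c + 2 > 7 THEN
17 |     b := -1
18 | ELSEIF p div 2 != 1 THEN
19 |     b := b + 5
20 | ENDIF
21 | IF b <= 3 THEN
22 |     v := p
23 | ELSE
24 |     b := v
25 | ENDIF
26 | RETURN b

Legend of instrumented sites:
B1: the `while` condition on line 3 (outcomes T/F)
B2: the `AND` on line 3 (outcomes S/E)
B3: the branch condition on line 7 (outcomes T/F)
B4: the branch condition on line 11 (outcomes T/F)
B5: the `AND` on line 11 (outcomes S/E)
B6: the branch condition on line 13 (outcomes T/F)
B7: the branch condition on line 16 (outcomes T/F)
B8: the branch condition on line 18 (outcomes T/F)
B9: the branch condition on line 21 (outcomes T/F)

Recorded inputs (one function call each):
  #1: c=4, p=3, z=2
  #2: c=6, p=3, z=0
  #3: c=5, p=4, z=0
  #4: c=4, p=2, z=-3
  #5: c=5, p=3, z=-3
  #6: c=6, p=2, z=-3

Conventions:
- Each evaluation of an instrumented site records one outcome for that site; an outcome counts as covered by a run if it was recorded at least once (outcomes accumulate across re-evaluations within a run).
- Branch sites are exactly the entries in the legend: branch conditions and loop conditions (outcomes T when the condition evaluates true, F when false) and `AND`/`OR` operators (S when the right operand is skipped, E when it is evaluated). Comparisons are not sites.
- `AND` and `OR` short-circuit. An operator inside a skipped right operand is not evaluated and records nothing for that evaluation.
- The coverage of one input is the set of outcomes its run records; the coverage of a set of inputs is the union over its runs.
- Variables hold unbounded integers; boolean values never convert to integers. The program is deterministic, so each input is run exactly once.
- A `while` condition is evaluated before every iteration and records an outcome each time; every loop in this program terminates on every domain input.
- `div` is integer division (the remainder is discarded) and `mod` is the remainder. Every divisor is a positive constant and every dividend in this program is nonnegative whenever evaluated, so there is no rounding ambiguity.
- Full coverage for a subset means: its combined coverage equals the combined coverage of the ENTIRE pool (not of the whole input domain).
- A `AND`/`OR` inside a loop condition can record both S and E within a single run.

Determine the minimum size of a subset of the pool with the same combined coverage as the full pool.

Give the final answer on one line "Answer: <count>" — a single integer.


#1 (c=4, p=3, z=2) -> covered: B1=F, B2=S, B3=F, B4=F, B5=E, B7=F, B8=F, B9=F
#2 (c=6, p=3, z=0) -> covered: B1=F, B2=E, B3=F, B4=T, B5=E, B6=T, B9=F
#3 (c=5, p=4, z=0) -> covered: B1=T, B1=F, B2=S, B2=E, B3=F, B4=T, B5=E, B6=T, B9=T
#4 (c=4, p=2, z=-3) -> covered: B1=F, B2=S, B3=F, B4=F, B5=S, B7=F, B8=F, B9=F
#5 (c=5, p=3, z=-3) -> covered: B1=T, B1=F, B2=S, B2=E, B3=F, B4=F, B5=S, B7=F, B8=F, B9=F
#6 (c=6, p=2, z=-3) -> covered: B1=F, B2=E, B3=F, B4=F, B5=S, B7=T, B9=T
pool-wide coverage (15 outcomes): B1=T, B1=F, B2=S, B2=E, B3=F, B4=T, B4=F, B5=S, B5=E, B6=T, B7=T, B7=F, B8=F, B9=T, B9=F
checked all size-1 subsets: none covers 15 outcomes (max 10/15)
checked all size-2 subsets: none covers 15 outcomes (max 14/15)
inputs {1, 3, 6} (size 3) cover everything; no size-3 subset with a lexicographically smaller index list covers all 15
Answer: 3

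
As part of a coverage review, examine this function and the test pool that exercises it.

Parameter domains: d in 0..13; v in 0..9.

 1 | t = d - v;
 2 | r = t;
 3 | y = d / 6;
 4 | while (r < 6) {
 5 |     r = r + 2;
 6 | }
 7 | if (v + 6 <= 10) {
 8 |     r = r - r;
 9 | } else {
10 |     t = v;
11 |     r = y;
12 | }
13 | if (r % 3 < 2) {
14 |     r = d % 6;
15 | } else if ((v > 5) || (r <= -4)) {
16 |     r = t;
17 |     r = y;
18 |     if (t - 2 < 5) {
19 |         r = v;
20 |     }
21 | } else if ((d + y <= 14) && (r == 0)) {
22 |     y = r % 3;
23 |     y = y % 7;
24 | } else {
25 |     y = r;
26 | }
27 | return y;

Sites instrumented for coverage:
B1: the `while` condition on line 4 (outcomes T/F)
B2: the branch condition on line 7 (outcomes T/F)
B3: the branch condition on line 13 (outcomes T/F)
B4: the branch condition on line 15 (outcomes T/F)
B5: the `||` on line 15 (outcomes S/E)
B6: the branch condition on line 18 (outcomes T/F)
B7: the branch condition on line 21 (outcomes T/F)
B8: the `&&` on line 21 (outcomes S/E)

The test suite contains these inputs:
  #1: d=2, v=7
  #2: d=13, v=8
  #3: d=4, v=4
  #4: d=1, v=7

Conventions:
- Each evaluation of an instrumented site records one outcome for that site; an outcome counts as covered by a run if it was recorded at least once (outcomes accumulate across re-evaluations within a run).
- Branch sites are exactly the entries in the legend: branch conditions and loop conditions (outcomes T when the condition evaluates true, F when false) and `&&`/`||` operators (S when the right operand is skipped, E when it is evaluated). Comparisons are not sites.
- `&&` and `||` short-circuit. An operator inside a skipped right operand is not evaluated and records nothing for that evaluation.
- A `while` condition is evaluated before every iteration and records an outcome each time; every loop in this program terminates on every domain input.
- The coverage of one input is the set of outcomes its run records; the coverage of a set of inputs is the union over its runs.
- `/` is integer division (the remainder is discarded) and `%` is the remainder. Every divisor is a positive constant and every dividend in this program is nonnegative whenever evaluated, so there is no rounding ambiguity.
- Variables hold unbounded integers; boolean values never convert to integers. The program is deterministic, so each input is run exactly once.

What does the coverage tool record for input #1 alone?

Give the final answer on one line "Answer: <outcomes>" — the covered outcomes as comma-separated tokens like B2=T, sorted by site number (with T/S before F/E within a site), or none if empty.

Running input #1 (d=2, v=7), event by event:
  B1->T, B1->T, B1->T, B1->T, B1->T, B1->T, B1->F, B2->F, B3->T
deduplicating events, the covered set is: B1=T, B1=F, B2=F, B3=T

Answer: B1=T, B1=F, B2=F, B3=T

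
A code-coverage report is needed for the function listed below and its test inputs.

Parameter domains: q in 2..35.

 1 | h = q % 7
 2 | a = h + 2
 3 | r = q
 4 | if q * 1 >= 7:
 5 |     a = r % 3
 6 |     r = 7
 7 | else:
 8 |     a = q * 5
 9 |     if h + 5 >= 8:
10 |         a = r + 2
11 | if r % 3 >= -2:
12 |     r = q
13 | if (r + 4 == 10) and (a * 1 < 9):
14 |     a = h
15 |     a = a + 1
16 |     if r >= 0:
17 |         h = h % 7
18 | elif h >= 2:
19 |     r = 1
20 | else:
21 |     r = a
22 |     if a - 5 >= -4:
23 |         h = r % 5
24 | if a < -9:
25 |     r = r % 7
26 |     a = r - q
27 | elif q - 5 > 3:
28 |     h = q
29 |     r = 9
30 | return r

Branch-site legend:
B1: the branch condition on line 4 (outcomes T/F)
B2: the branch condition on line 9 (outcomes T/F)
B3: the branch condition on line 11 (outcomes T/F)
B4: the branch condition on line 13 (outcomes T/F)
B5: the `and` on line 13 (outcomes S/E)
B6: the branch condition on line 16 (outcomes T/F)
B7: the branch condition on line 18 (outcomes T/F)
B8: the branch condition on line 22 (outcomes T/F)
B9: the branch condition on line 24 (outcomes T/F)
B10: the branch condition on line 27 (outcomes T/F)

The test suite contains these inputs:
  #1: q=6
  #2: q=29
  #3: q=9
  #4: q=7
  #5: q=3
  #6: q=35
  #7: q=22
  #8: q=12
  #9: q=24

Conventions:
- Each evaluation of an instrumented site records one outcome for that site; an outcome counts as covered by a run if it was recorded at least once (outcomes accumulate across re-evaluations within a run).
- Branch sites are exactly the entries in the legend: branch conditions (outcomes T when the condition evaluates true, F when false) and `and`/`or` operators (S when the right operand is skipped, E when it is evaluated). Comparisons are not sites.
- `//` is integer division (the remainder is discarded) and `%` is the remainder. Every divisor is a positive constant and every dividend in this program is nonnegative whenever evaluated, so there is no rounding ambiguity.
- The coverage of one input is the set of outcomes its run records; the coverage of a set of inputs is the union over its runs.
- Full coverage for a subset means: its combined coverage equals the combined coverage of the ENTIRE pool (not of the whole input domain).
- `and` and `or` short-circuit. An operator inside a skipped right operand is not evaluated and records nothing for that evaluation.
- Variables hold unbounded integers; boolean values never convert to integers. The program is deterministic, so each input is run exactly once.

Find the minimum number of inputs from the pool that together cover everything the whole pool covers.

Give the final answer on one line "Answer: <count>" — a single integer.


#1 (q=6) -> B1->F, B2->T, B3->T, B5->E, B4->T, B6->T, B9->F, B10->F; covered: B1=F, B2=T, B3=T, B4=T, B5=E, B6=T, B9=F, B10=F
#2 (q=29) -> B1->T, B3->T, B5->S, B4->F, B7->F, B8->T, B9->F, B10->T; covered: B1=T, B3=T, B4=F, B5=S, B7=F, B8=T, B9=F, B10=T
#3 (q=9) -> B1->T, B3->T, B5->S, B4->F, B7->T, B9->F, B10->T; covered: B1=T, B3=T, B4=F, B5=S, B7=T, B9=F, B10=T
#4 (q=7) -> B1->T, B3->T, B5->S, B4->F, B7->F, B8->T, B9->F, B10->F; covered: B1=T, B3=T, B4=F, B5=S, B7=F, B8=T, B9=F, B10=F
#5 (q=3) -> B1->F, B2->T, B3->T, B5->S, B4->F, B7->T, B9->F, B10->F; covered: B1=F, B2=T, B3=T, B4=F, B5=S, B7=T, B9=F, B10=F
#6 (q=35) -> B1->T, B3->T, B5->S, B4->F, B7->F, B8->T, B9->F, B10->T; covered: B1=T, B3=T, B4=F, B5=S, B7=F, B8=T, B9=F, B10=T
#7 (q=22) -> B1->T, B3->T, B5->S, B4->F, B7->F, B8->T, B9->F, B10->T; covered: B1=T, B3=T, B4=F, B5=S, B7=F, B8=T, B9=F, B10=T
#8 (q=12) -> B1->T, B3->T, B5->S, B4->F, B7->T, B9->F, B10->T; covered: B1=T, B3=T, B4=F, B5=S, B7=T, B9=F, B10=T
#9 (q=24) -> B1->T, B3->T, B5->S, B4->F, B7->T, B9->F, B10->T; covered: B1=T, B3=T, B4=F, B5=S, B7=T, B9=F, B10=T
union over all inputs: B1=T, B1=F, B2=T, B3=T, B4=T, B4=F, B5=S, B5=E, B6=T, B7=T, B7=F, B8=T, B9=F, B10=T, B10=F (15 outcomes)
size 1 is not enough: best union over all size-1 subsets is 8/15
size 2 is not enough: best union over all size-2 subsets is 14/15
the canonical winner is {1, 2, 3}: size 3, full 15-outcome coverage, earliest index list among size-3 covers
Answer: 3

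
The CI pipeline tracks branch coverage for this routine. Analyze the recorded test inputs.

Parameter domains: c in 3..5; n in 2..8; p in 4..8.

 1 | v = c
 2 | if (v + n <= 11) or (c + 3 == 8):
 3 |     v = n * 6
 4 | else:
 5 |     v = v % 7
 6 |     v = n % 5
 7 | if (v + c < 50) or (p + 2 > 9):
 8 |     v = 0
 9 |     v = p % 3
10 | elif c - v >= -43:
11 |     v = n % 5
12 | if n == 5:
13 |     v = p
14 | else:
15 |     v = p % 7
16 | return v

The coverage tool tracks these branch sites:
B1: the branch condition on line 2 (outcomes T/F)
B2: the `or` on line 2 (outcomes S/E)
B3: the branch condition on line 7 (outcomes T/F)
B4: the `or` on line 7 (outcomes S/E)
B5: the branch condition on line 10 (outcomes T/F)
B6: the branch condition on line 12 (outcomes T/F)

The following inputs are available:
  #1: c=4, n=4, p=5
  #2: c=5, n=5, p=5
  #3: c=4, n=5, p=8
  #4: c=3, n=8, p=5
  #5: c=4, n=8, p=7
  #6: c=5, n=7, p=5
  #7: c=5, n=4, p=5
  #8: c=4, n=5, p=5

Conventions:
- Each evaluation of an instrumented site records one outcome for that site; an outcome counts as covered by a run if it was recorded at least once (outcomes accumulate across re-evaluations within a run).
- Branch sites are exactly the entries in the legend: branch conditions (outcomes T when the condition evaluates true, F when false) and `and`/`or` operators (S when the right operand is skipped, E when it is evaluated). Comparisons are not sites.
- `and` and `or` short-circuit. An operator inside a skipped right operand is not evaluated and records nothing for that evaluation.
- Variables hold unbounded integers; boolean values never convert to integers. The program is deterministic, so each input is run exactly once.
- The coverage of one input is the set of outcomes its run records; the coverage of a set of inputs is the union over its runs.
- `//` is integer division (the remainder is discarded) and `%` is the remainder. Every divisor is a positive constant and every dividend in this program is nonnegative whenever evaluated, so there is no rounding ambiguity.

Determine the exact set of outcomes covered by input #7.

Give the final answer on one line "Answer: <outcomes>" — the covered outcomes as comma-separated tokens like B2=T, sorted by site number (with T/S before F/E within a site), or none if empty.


Running input #7 (c=5, n=4, p=5), event by event:
  B2->S, B1->T, B4->S, B3->T, B6->F
distinct outcomes covered: B1=T, B2=S, B3=T, B4=S, B6=F
Answer: B1=T, B2=S, B3=T, B4=S, B6=F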